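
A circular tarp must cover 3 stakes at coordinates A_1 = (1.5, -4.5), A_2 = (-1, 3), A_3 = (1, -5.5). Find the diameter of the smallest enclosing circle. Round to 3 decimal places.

Side lengths²: A_1A_2² = 62.5, A_1A_3² = 1.25, A_2A_3² = 76.25.
Since A_2A_3² = 76.25 ≥ 62.5 + 1.25 = 63.75, the angle opposite A_2A_3 is not acute, so the smallest enclosing circle has A_2A_3 as diameter.
Centre = midpoint of A_2A_3 = (0, -1.25), r² = 76.25/4 = 19.0625.
Diameter = 2r = 2√(19.0625) ≈ 8.732.

8.732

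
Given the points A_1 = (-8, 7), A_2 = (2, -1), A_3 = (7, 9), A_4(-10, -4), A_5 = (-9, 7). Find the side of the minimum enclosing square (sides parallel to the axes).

17

The bounding box has width 17 and height 13.
An axis-aligned square enclosing the set must have side ≥ max(width, height).
So the minimum side is max(17, 13) = 17.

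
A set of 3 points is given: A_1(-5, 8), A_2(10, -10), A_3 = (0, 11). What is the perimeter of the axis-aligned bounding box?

Width = max x − min x = 10 − (-5) = 15.
Height = max y − min y = 11 − (-10) = 21.
Perimeter = 2(15 + 21) = 72.

72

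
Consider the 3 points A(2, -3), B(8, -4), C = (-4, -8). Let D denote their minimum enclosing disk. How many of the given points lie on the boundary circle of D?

Side lengths²: AB² = 37, AC² = 61, BC² = 160.
Since BC² = 160 ≥ 61 + 37 = 98, the angle opposite BC is not acute, so the smallest enclosing circle has BC as diameter.
Centre = midpoint of BC = (2, -6), r² = 160/4 = 40.
The points at distance exactly r from the centre are B, C — 2 points.

2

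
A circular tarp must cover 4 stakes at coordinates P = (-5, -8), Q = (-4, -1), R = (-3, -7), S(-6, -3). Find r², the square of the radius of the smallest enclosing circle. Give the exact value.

A smallest enclosing disk is always determined by at most three of the input points on its boundary.
The farthest pair is P–Q with squared distance 50. The circle on this segment as diameter has centre (-4.5, -4.5) and r² = 50/4 = 12.5.
Check R: distance² to centre = 8.5 ≤ 12.5, so it lies inside.
All remaining points lie in this disk, and no smaller disk contains both endpoints, so this is the minimum enclosing circle.

12.5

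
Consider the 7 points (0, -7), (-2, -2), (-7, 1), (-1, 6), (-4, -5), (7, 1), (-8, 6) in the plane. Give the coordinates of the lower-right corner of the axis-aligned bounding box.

(7, -7)

x-range [-8, 7], y-range [-7, 6].
The lower-right corner is (7, -7).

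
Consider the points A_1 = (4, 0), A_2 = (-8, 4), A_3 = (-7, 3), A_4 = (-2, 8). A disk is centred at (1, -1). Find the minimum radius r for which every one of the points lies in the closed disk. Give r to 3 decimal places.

10.296

The required radius is the distance from (1, -1) to the farthest point.
Squared distances: 10, 106, 80, 90.
Maximum is 106, attained at A_2.
r = √106 ≈ 10.296.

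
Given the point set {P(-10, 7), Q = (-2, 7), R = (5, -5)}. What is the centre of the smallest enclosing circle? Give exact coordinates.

Side lengths²: PQ² = 64, PR² = 369, QR² = 193.
Since PR² = 369 ≥ 193 + 64 = 257, the angle opposite PR is not acute, so the smallest enclosing circle has PR as diameter.
Centre = midpoint of PR = (-2.5, 1), r² = 369/4 = 92.25.
Centre = (-2.5, 1).

(-2.5, 1)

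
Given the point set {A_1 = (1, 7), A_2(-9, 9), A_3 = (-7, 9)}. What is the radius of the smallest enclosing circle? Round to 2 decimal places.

5.10

Side lengths²: A_1A_2² = 104, A_1A_3² = 68, A_2A_3² = 4.
Since A_1A_2² = 104 ≥ 68 + 4 = 72, the angle opposite A_1A_2 is not acute, so the smallest enclosing circle has A_1A_2 as diameter.
Centre = midpoint of A_1A_2 = (-4, 8), r² = 104/4 = 26.
r = √26 ≈ 5.10.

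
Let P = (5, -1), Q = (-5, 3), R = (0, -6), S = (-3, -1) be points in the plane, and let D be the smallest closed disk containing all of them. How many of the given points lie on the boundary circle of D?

3

The minimum enclosing circle is determined by three boundary points: P, Q, R.
Their circumcentre is (-4/7, -3/7) with r² = 1537/49.
The farthest remaining point S is at distance² 305/49 ≤ 1537/49.
The points at distance exactly r from the centre are P, Q, R — 3 points.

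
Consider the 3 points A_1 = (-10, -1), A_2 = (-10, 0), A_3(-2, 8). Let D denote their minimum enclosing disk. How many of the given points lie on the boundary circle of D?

Side lengths²: A_1A_2² = 1, A_1A_3² = 145, A_2A_3² = 128.
Since A_1A_3² = 145 ≥ 128 + 1 = 129, the angle opposite A_1A_3 is not acute, so the smallest enclosing circle has A_1A_3 as diameter.
Centre = midpoint of A_1A_3 = (-6, 3.5), r² = 145/4 = 36.25.
The points at distance exactly r from the centre are A_1, A_3 — 2 points.

2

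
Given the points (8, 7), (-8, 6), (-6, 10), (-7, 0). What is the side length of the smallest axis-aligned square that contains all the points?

16

The bounding box has width 16 and height 10.
An axis-aligned square enclosing the set must have side ≥ max(width, height).
So the minimum side is max(16, 10) = 16.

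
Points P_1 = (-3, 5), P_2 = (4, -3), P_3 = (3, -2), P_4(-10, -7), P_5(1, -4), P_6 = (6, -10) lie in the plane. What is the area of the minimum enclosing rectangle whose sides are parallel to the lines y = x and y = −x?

228

In coordinates u = x + y, v = x − y the rectangle is axis-aligned; the map (x,y)→(u,v) scales areas by 2.
u-values: 2, 1, 1, -17, -3, -4; range = 2 − (-17) = 19.
v-values: -8, 7, 5, -3, 5, 16; range = 16 − (-8) = 24.
Area = (19 × 24) / 2 = 228.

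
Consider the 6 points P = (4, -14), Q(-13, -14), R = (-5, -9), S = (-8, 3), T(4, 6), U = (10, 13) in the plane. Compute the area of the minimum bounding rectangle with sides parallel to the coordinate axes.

x ranges over [-13, 10], width 23.
y ranges over [-14, 13], height 27.
Area = 23 × 27 = 621.

621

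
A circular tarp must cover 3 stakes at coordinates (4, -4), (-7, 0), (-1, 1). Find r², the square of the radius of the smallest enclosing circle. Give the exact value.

Call the three points A, B, C in the order given.
Side lengths²: AB² = 137, AC² = 50, BC² = 37.
Since AB² = 137 ≥ 50 + 37 = 87, the angle opposite AB is not acute, so the smallest enclosing circle has AB as diameter.
Centre = midpoint of AB = (-1.5, -2), r² = 137/4 = 34.25.

34.25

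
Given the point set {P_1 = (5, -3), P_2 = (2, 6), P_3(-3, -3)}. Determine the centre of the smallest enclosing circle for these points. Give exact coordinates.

(1, 2/3)

Side lengths²: P_1P_2² = 90, P_1P_3² = 64, P_2P_3² = 106.
Since P_2P_3² = 106 < 90 + 64 = 154, the triangle is acute, so the smallest enclosing circle is the circumcircle.
Circumcentre = (1, 2/3), r² = 265/9.
Centre = (1, 2/3).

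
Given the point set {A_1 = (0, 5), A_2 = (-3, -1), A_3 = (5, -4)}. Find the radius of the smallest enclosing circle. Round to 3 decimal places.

Side lengths²: A_1A_2² = 45, A_1A_3² = 106, A_2A_3² = 73.
Since A_1A_3² = 106 < 73 + 45 = 118, the triangle is acute, so the smallest enclosing circle is the circumcircle.
Circumcentre = (77/38, 9/38), r² = 19345/722.
r = √(19345/722) ≈ 5.176.

5.176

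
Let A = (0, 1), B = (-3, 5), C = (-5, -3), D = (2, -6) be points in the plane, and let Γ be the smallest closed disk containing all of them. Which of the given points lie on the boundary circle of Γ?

The minimum enclosing circle of a finite set is fixed by two of the points (as a diameter) or three (as a circumcircle).
The farthest pair is B–D with squared distance 146. The circle on this segment as diameter has centre (-0.5, -0.5) and r² = 146/4 = 36.5.
Check A: distance² to centre = 2.5 ≤ 36.5, so it lies inside.
All remaining points lie in this disk, and no smaller disk contains both endpoints, so this is the minimum enclosing circle.
The points at distance exactly r from the centre are B, D — 2 points.

B, D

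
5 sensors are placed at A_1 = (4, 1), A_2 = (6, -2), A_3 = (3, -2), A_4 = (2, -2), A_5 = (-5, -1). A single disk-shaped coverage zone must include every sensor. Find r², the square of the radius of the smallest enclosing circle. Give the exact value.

30.5

The farthest pair is A_2–A_5 with squared distance 122. The circle on this segment as diameter has centre (0.5, -1.5) and r² = 122/4 = 30.5.
Check A_1: distance² to centre = 18.5 ≤ 30.5, so it lies inside.
All remaining points lie in this disk, and no smaller disk contains both endpoints, so this is the minimum enclosing circle.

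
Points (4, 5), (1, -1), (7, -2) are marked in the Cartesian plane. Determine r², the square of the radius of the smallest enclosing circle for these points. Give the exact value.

5365/338

Call the three points A, B, C in the order given.
Side lengths²: AB² = 45, AC² = 58, BC² = 37.
Since AC² = 58 < 45 + 37 = 82, the triangle is acute, so the smallest enclosing circle is the circumcircle.
Circumcentre = (115/26, 27/26), r² = 5365/338.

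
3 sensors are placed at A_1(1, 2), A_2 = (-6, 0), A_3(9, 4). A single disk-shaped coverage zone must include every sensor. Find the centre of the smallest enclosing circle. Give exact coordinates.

(1.5, 2)

Side lengths²: A_1A_2² = 53, A_1A_3² = 68, A_2A_3² = 241.
Since A_2A_3² = 241 ≥ 68 + 53 = 121, the angle opposite A_2A_3 is not acute, so the smallest enclosing circle has A_2A_3 as diameter.
Centre = midpoint of A_2A_3 = (1.5, 2), r² = 241/4 = 60.25.
Centre = (1.5, 2).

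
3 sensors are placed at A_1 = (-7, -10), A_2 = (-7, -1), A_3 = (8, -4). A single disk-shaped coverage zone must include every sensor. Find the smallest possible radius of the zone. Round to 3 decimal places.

8.238

Side lengths²: A_1A_2² = 81, A_1A_3² = 261, A_2A_3² = 234.
Since A_1A_3² = 261 < 234 + 81 = 315, the triangle is acute, so the smallest enclosing circle is the circumcircle.
Circumcentre = (-0.1, -5.5), r² = 67.86.
r = √(67.86) ≈ 8.238.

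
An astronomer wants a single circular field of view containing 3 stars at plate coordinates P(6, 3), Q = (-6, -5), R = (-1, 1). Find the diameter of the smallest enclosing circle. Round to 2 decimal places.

Side lengths²: PQ² = 208, PR² = 53, QR² = 61.
Since PQ² = 208 ≥ 61 + 53 = 114, the angle opposite PQ is not acute, so the smallest enclosing circle has PQ as diameter.
Centre = midpoint of PQ = (0, -1), r² = 208/4 = 52.
Diameter = 2r = 2√52 ≈ 14.42.

14.42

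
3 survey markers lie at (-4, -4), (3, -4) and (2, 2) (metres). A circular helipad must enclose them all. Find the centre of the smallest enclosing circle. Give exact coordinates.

(-0.5, -1.5)

Call the three points A, B, C in the order given.
Side lengths²: AB² = 49, AC² = 72, BC² = 37.
Since AC² = 72 < 49 + 37 = 86, the triangle is acute, so the smallest enclosing circle is the circumcircle.
Circumcentre = (-0.5, -1.5), r² = 18.5.
Centre = (-0.5, -1.5).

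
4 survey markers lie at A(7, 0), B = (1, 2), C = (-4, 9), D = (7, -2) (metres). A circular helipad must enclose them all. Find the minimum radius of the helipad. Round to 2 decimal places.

7.78

A smallest enclosing disk is always determined by at most three of the input points on its boundary.
The farthest pair is C–D with squared distance 242. The circle on this segment as diameter has centre (1.5, 3.5) and r² = 242/4 = 60.5.
Check A: distance² to centre = 42.5 ≤ 60.5, so it lies inside.
All remaining points lie in this disk, and no smaller disk contains both endpoints, so this is the minimum enclosing circle.
r = √(60.5) ≈ 7.78.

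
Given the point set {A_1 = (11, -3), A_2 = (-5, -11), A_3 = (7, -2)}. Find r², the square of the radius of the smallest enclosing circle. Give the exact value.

80

Side lengths²: A_1A_2² = 320, A_1A_3² = 17, A_2A_3² = 225.
Since A_1A_2² = 320 ≥ 225 + 17 = 242, the angle opposite A_1A_2 is not acute, so the smallest enclosing circle has A_1A_2 as diameter.
Centre = midpoint of A_1A_2 = (3, -7), r² = 320/4 = 80.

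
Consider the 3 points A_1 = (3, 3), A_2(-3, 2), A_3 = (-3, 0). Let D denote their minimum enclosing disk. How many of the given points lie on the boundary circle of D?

Side lengths²: A_1A_2² = 37, A_1A_3² = 45, A_2A_3² = 4.
Since A_1A_3² = 45 ≥ 37 + 4 = 41, the angle opposite A_1A_3 is not acute, so the smallest enclosing circle has A_1A_3 as diameter.
Centre = midpoint of A_1A_3 = (0, 1.5), r² = 45/4 = 11.25.
The points at distance exactly r from the centre are A_1, A_3 — 2 points.

2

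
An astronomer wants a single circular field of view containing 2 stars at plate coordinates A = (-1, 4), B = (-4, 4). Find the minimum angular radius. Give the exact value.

1.5

The smallest circle enclosing two points has them as diameter endpoints.
Centre = midpoint = (-2.5, 4); r² = |AB|²/4 = 9/4 = 2.25.
r = √(2.25) = 1.5.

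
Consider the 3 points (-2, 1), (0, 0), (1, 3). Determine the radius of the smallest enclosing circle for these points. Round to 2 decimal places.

Call the three points A, B, C in the order given.
Side lengths²: AB² = 5, AC² = 13, BC² = 10.
Since AC² = 13 < 10 + 5 = 15, the triangle is acute, so the smallest enclosing circle is the circumcircle.
Circumcentre = (-5/14, 25/14), r² = 325/98.
r = √(325/98) ≈ 1.82.

1.82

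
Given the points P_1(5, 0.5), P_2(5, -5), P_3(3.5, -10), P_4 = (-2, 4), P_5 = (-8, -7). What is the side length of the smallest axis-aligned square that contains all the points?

The bounding box has width 13 and height 14.
An axis-aligned square enclosing the set must have side ≥ max(width, height).
So the minimum side is max(13, 14) = 14.

14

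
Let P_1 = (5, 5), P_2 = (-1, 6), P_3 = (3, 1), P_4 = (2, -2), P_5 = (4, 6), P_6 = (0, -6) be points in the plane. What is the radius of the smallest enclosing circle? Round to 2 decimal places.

6.35

The minimum enclosing circle is determined by three boundary points: P_2, P_5, P_6.
Their circumcentre is (1.5, 1/6) with r² = 725/18.
The farthest remaining point P_1 is at distance² 641/18 ≤ 725/18.
r = √(725/18) ≈ 6.35.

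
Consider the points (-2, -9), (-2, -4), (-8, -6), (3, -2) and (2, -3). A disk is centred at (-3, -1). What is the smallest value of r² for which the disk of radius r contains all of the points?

The required radius is the distance from (-3, -1) to the farthest point.
Squared distances: 65, 10, 50, 37, 29.
Maximum is 65, attained at (-2, -9).

65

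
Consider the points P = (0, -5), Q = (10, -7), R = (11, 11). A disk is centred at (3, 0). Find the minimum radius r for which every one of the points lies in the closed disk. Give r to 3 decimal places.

13.601

The required radius is the distance from (3, 0) to the farthest point.
Squared distances: 34, 98, 185.
Maximum is 185, attained at R.
r = √185 ≈ 13.601.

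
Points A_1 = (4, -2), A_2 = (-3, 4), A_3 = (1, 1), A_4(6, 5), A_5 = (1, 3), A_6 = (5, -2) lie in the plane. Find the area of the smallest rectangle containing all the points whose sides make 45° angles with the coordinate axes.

In coordinates u = x + y, v = x − y the rectangle is axis-aligned; the map (x,y)→(u,v) scales areas by 2.
u-values: 2, 1, 2, 11, 4, 3; range = 11 − 1 = 10.
v-values: 6, -7, 0, 1, -2, 7; range = 7 − (-7) = 14.
Area = (10 × 14) / 2 = 70.

70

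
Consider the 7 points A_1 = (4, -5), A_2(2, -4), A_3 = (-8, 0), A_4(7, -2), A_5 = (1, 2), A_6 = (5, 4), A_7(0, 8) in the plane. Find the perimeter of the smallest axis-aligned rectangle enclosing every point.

56

Width = max x − min x = 7 − (-8) = 15.
Height = max y − min y = 8 − (-5) = 13.
Perimeter = 2(15 + 13) = 56.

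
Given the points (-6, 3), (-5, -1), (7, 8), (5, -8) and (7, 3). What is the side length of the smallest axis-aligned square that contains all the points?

16

The bounding box has width 13 and height 16.
An axis-aligned square enclosing the set must have side ≥ max(width, height).
So the minimum side is max(13, 16) = 16.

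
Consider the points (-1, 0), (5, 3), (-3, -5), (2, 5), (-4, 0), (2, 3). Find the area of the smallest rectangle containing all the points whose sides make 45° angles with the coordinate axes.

In coordinates u = x + y, v = x − y the rectangle is axis-aligned; the map (x,y)→(u,v) scales areas by 2.
u-values: -1, 8, -8, 7, -4, 5; range = 8 − (-8) = 16.
v-values: -1, 2, 2, -3, -4, -1; range = 2 − (-4) = 6.
Area = (16 × 6) / 2 = 48.

48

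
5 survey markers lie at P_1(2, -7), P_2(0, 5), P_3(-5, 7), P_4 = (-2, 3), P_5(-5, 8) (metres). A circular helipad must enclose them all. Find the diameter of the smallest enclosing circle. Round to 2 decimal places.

16.55

By Welzl's lemma the MEC is supported by two points (diametrically opposite) or three points (on a circumcircle).
The farthest pair is P_1–P_5 with squared distance 274. The circle on this segment as diameter has centre (-1.5, 0.5) and r² = 274/4 = 68.5.
Check P_2: distance² to centre = 22.5 ≤ 68.5, so it lies inside.
All remaining points lie in this disk, and no smaller disk contains both endpoints, so this is the minimum enclosing circle.
Diameter = 2r = 2√(68.5) ≈ 16.55.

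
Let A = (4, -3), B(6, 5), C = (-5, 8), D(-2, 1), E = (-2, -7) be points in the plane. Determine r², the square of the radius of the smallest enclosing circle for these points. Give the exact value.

65

A smallest enclosing disk is always determined by at most three of the input points on its boundary.
The minimum enclosing circle is determined by three boundary points: B, C, E.
Their circumcentre is (-1, 1) with r² = 65.
The farthest remaining point A is at distance² 41 ≤ 65.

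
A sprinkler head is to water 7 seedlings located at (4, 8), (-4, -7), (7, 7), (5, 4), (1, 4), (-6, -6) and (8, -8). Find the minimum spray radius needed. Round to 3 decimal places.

9.396

The minimum enclosing circle of a finite set is fixed by two of the points (as a diameter) or three (as a circumcircle).
The minimum enclosing circle is determined by three boundary points: (7, 7), (-6, -6), (8, -8).
Their circumcentre is (1.875, -0.875) with r² = 88.28125.
The farthest remaining point (4, 8) is at distance² 83.28125 ≤ 88.28125.
r = √(88.28125) ≈ 9.396.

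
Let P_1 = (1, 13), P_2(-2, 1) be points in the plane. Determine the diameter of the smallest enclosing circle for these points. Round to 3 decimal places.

The smallest circle enclosing two points has them as diameter endpoints.
Centre = midpoint = (-0.5, 7); r² = |P_1P_2|²/4 = 153/4 = 38.25.
Diameter = 2r = 2√(38.25) ≈ 12.369.

12.369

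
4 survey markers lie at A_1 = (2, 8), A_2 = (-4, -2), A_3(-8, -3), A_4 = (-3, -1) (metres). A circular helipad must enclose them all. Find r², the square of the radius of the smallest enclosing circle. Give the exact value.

55.25

A smallest enclosing disk is always determined by at most three of the input points on its boundary.
The farthest pair is A_1–A_3 with squared distance 221. The circle on this segment as diameter has centre (-3, 2.5) and r² = 221/4 = 55.25.
Check A_2: distance² to centre = 21.25 ≤ 55.25, so it lies inside.
All remaining points lie in this disk, and no smaller disk contains both endpoints, so this is the minimum enclosing circle.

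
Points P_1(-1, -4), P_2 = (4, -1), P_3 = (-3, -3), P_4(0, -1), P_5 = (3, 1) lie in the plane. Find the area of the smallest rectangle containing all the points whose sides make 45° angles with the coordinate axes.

25

In coordinates u = x + y, v = x − y the rectangle is axis-aligned; the map (x,y)→(u,v) scales areas by 2.
u-values: -5, 3, -6, -1, 4; range = 4 − (-6) = 10.
v-values: 3, 5, 0, 1, 2; range = 5 − 0 = 5.
Area = (10 × 5) / 2 = 25.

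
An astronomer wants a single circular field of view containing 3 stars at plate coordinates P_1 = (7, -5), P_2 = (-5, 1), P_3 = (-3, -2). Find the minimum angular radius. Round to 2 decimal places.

6.71

Side lengths²: P_1P_2² = 180, P_1P_3² = 109, P_2P_3² = 13.
Since P_1P_2² = 180 ≥ 109 + 13 = 122, the angle opposite P_1P_2 is not acute, so the smallest enclosing circle has P_1P_2 as diameter.
Centre = midpoint of P_1P_2 = (1, -2), r² = 180/4 = 45.
r = √45 ≈ 6.71.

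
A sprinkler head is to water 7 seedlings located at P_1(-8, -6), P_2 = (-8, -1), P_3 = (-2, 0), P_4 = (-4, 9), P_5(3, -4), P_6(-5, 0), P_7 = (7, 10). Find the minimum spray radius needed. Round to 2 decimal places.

By Welzl's lemma the MEC is supported by two points (diametrically opposite) or three points (on a circumcircle).
The farthest pair is P_1–P_7 with squared distance 481. The circle on this segment as diameter has centre (-0.5, 2) and r² = 481/4 = 120.25.
Check P_2: distance² to centre = 65.25 ≤ 120.25, so it lies inside.
All remaining points lie in this disk, and no smaller disk contains both endpoints, so this is the minimum enclosing circle.
r = √(120.25) ≈ 10.97.

10.97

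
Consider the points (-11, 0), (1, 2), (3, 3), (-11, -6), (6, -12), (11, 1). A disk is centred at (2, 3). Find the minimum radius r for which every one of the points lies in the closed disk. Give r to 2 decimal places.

The required radius is the distance from (2, 3) to the farthest point.
Squared distances: 178, 2, 1, 250, 241, 85.
Maximum is 250, attained at (-11, -6).
r = √250 ≈ 15.81.

15.81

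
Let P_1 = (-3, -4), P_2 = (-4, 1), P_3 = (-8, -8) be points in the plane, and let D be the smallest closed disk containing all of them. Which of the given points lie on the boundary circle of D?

P_2, P_3

Side lengths²: P_1P_2² = 26, P_1P_3² = 41, P_2P_3² = 97.
Since P_2P_3² = 97 ≥ 41 + 26 = 67, the angle opposite P_2P_3 is not acute, so the smallest enclosing circle has P_2P_3 as diameter.
Centre = midpoint of P_2P_3 = (-6, -3.5), r² = 97/4 = 24.25.
The points at distance exactly r from the centre are P_2, P_3 — 2 points.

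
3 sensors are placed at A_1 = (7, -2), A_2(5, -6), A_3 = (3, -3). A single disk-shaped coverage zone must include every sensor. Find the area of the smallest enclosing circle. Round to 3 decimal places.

17.712

Side lengths²: A_1A_2² = 20, A_1A_3² = 17, A_2A_3² = 13.
Since A_1A_2² = 20 < 17 + 13 = 30, the triangle is acute, so the smallest enclosing circle is the circumcircle.
Circumcentre = (37/7, -51/14), r² = 1105/196.
Area = π·r² = π·1105/196 ≈ 17.712.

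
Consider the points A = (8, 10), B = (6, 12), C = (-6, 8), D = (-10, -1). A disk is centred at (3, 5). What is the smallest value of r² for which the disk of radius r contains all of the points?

The required radius is the distance from (3, 5) to the farthest point.
Squared distances: 50, 58, 90, 205.
Maximum is 205, attained at D.

205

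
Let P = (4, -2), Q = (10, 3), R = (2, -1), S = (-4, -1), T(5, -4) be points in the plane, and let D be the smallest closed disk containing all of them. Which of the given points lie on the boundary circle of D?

Q, S

By Welzl's lemma the MEC is supported by two points (diametrically opposite) or three points (on a circumcircle).
The farthest pair is Q–S with squared distance 212. The circle on this segment as diameter has centre (3, 1) and r² = 212/4 = 53.
Check P: distance² to centre = 10 ≤ 53, so it lies inside.
All remaining points lie in this disk, and no smaller disk contains both endpoints, so this is the minimum enclosing circle.
The points at distance exactly r from the centre are Q, S — 2 points.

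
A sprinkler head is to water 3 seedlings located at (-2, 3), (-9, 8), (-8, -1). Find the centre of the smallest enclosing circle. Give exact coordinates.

Call the three points A, B, C in the order given.
Side lengths²: AB² = 74, AC² = 52, BC² = 82.
Since BC² = 82 < 74 + 52 = 126, the triangle is acute, so the smallest enclosing circle is the circumcircle.
Circumcentre = (-197/29, 107/29), r² = 19721/841.
Centre = (-197/29, 107/29).

(-197/29, 107/29)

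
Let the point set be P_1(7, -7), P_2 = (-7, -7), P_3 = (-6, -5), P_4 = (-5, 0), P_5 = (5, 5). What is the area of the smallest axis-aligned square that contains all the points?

196

The bounding box has width 14 and height 12.
An axis-aligned square enclosing the set must have side ≥ max(width, height).
So the minimum side is max(14, 12) = 14.
Area = 14² = 196.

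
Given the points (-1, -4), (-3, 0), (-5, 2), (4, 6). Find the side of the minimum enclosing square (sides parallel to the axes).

The bounding box has width 9 and height 10.
An axis-aligned square enclosing the set must have side ≥ max(width, height).
So the minimum side is max(9, 10) = 10.

10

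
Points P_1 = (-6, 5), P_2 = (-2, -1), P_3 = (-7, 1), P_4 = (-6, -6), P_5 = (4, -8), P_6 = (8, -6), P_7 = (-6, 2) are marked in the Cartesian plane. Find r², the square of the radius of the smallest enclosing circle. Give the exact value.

79.25

The minimum enclosing circle of a finite set is fixed by two of the points (as a diameter) or three (as a circumcircle).
The farthest pair is P_1–P_6 with squared distance 317. The circle on this segment as diameter has centre (1, -0.5) and r² = 317/4 = 79.25.
Check P_2: distance² to centre = 9.25 ≤ 79.25, so it lies inside.
All remaining points lie in this disk, and no smaller disk contains both endpoints, so this is the minimum enclosing circle.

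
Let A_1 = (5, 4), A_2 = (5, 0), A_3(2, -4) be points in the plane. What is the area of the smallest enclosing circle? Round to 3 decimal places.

57.334

Side lengths²: A_1A_2² = 16, A_1A_3² = 73, A_2A_3² = 25.
Since A_1A_3² = 73 ≥ 25 + 16 = 41, the angle opposite A_1A_3 is not acute, so the smallest enclosing circle has A_1A_3 as diameter.
Centre = midpoint of A_1A_3 = (3.5, 0), r² = 73/4 = 18.25.
Area = π·r² = π·18.25 ≈ 57.334.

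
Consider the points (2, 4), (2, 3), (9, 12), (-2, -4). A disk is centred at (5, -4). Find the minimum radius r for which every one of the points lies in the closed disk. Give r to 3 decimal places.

16.492

The required radius is the distance from (5, -4) to the farthest point.
Squared distances: 73, 58, 272, 49.
Maximum is 272, attained at (9, 12).
r = √272 ≈ 16.492.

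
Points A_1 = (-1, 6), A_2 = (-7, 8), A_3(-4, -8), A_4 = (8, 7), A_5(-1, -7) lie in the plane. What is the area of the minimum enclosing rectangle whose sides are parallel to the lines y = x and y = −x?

In coordinates u = x + y, v = x − y the rectangle is axis-aligned; the map (x,y)→(u,v) scales areas by 2.
u-values: 5, 1, -12, 15, -8; range = 15 − (-12) = 27.
v-values: -7, -15, 4, 1, 6; range = 6 − (-15) = 21.
Area = (27 × 21) / 2 = 283.5.

283.5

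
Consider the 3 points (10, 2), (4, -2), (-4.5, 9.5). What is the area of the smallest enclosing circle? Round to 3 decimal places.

209.309

Call the three points A, B, C in the order given.
Side lengths²: AB² = 52, AC² = 266.5, BC² = 204.5.
Since AC² = 266.5 ≥ 204.5 + 52 = 256.5, the angle opposite AC is not acute, so the smallest enclosing circle has AC as diameter.
Centre = midpoint of AC = (2.75, 5.75), r² = 266.5/4 = 66.625.
Area = π·r² = π·66.625 ≈ 209.309.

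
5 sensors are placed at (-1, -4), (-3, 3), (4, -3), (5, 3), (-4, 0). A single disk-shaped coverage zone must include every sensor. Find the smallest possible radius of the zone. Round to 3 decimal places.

The minimum enclosing circle of a finite set is fixed by two of the points (as a diameter) or three (as a circumcircle).
The minimum enclosing circle is determined by three boundary points: (-1, -4), (5, 3), (-4, 0).
Their circumcentre is (5/6, 0.5) with r² = 425/18.
The farthest remaining point (4, -3) is at distance² 401/18 ≤ 425/18.
r = √(425/18) ≈ 4.859.

4.859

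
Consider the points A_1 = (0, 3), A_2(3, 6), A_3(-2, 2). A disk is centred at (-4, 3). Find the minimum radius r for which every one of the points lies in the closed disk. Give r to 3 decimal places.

The required radius is the distance from (-4, 3) to the farthest point.
Squared distances: 16, 58, 5.
Maximum is 58, attained at A_2.
r = √58 ≈ 7.616.

7.616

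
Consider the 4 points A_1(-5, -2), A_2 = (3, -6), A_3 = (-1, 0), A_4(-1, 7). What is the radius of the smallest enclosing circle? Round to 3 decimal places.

The minimum enclosing circle of a finite set is fixed by two of the points (as a diameter) or three (as a circumcircle).
The farthest pair is A_2–A_4 with squared distance 185. The circle on this segment as diameter has centre (1, 0.5) and r² = 185/4 = 46.25.
Check A_1: distance² to centre = 42.25 ≤ 46.25, so it lies inside.
All remaining points lie in this disk, and no smaller disk contains both endpoints, so this is the minimum enclosing circle.
r = √(46.25) ≈ 6.801.

6.801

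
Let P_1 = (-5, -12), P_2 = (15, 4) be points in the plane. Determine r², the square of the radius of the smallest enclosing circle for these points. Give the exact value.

164

The smallest circle enclosing two points has them as diameter endpoints.
Centre = midpoint = (5, -4); r² = |P_1P_2|²/4 = 656/4 = 164.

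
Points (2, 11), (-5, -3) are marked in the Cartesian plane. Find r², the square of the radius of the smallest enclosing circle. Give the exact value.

The smallest circle enclosing two points has them as diameter endpoints.
Centre = midpoint = (-1.5, 4); r² = |(2, 11)−(-5, -3)|²/4 = 245/4 = 61.25.

61.25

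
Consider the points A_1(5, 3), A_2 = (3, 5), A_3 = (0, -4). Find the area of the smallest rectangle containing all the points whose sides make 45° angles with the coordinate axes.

In coordinates u = x + y, v = x − y the rectangle is axis-aligned; the map (x,y)→(u,v) scales areas by 2.
u-values: 8, 8, -4; range = 8 − (-4) = 12.
v-values: 2, -2, 4; range = 4 − (-2) = 6.
Area = (12 × 6) / 2 = 36.

36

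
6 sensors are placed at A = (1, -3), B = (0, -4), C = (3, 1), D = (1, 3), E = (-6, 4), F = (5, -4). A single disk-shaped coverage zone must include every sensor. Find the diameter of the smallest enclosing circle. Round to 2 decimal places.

13.60

By Welzl's lemma the MEC is supported by two points (diametrically opposite) or three points (on a circumcircle).
The farthest pair is E–F with squared distance 185. The circle on this segment as diameter has centre (-0.5, 0) and r² = 185/4 = 46.25.
Check A: distance² to centre = 11.25 ≤ 46.25, so it lies inside.
All remaining points lie in this disk, and no smaller disk contains both endpoints, so this is the minimum enclosing circle.
Diameter = 2r = 2√(46.25) ≈ 13.60.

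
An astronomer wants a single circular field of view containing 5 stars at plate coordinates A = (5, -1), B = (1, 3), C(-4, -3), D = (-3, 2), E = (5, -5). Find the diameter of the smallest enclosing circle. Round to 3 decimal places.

10.630

The farthest pair is D–E with squared distance 113. The circle on this segment as diameter has centre (1, -1.5) and r² = 113/4 = 28.25.
Check A: distance² to centre = 16.25 ≤ 28.25, so it lies inside.
All remaining points lie in this disk, and no smaller disk contains both endpoints, so this is the minimum enclosing circle.
Diameter = 2r = 2√(28.25) ≈ 10.630.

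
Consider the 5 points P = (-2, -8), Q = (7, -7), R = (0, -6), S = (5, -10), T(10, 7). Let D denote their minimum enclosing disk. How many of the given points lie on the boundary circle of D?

A smallest enclosing disk is always determined by at most three of the input points on its boundary.
The farthest pair is P–T with squared distance 369. The circle on this segment as diameter has centre (4, -0.5) and r² = 369/4 = 92.25.
Check Q: distance² to centre = 51.25 ≤ 92.25, so it lies inside.
All remaining points lie in this disk, and no smaller disk contains both endpoints, so this is the minimum enclosing circle.
The points at distance exactly r from the centre are P, T — 2 points.

2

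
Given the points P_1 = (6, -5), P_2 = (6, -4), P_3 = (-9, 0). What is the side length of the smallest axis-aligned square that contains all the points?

The bounding box has width 15 and height 5.
An axis-aligned square enclosing the set must have side ≥ max(width, height).
So the minimum side is max(15, 5) = 15.

15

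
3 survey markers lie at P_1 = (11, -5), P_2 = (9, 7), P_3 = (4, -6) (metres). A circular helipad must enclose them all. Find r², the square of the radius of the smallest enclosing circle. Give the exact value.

Side lengths²: P_1P_2² = 148, P_1P_3² = 50, P_2P_3² = 194.
Since P_2P_3² = 194 < 148 + 50 = 198, the triangle is acute, so the smallest enclosing circle is the circumcircle.
Circumcentre = (286/43, 19/43), r² = 89725/1849.

89725/1849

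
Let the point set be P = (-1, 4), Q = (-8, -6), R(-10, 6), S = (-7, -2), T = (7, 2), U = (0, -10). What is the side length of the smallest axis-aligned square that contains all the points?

The bounding box has width 17 and height 16.
An axis-aligned square enclosing the set must have side ≥ max(width, height).
So the minimum side is max(17, 16) = 17.

17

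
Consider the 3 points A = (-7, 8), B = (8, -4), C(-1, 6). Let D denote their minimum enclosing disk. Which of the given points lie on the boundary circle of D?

Side lengths²: AB² = 369, AC² = 40, BC² = 181.
Since AB² = 369 ≥ 181 + 40 = 221, the angle opposite AB is not acute, so the smallest enclosing circle has AB as diameter.
Centre = midpoint of AB = (0.5, 2), r² = 369/4 = 92.25.
The points at distance exactly r from the centre are A, B — 2 points.

A, B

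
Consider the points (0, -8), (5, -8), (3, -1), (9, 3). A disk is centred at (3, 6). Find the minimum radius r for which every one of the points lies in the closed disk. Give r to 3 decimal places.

14.318

The required radius is the distance from (3, 6) to the farthest point.
Squared distances: 205, 200, 49, 45.
Maximum is 205, attained at (0, -8).
r = √205 ≈ 14.318.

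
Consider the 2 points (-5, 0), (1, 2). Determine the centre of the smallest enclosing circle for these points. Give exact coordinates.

The smallest circle enclosing two points has them as diameter endpoints.
Centre = midpoint = (-2, 1); r² = |(-5, 0)−(1, 2)|²/4 = 40/4 = 10.
Centre = (-2, 1).

(-2, 1)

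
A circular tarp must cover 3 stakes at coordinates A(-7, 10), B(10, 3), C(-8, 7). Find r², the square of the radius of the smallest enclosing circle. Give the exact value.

Side lengths²: AB² = 338, AC² = 10, BC² = 340.
Since BC² = 340 < 338 + 10 = 348, the triangle is acute, so the smallest enclosing circle is the circumcircle.
Circumcentre = (33/29, 163/29), r² = 71825/841.

71825/841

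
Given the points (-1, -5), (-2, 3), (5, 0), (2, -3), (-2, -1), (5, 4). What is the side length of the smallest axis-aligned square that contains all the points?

The bounding box has width 7 and height 9.
An axis-aligned square enclosing the set must have side ≥ max(width, height).
So the minimum side is max(7, 9) = 9.

9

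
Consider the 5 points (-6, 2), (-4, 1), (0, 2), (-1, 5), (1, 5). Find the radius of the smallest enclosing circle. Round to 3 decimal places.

3.808

A smallest enclosing disk is always determined by at most three of the input points on its boundary.
The farthest pair is (-6, 2)–(1, 5) with squared distance 58. The circle on this segment as diameter has centre (-2.5, 3.5) and r² = 58/4 = 14.5.
Check (-4, 1): distance² to centre = 8.5 ≤ 14.5, so it lies inside.
All remaining points lie in this disk, and no smaller disk contains both endpoints, so this is the minimum enclosing circle.
r = √(14.5) ≈ 3.808.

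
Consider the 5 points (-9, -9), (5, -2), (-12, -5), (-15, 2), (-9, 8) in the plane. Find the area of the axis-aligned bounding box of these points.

340

x ranges over [-15, 5], width 20.
y ranges over [-9, 8], height 17.
Area = 20 × 17 = 340.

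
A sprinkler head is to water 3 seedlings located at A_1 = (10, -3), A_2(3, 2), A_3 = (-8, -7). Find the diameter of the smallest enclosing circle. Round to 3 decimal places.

Side lengths²: A_1A_2² = 74, A_1A_3² = 340, A_2A_3² = 202.
Since A_1A_3² = 340 ≥ 202 + 74 = 276, the angle opposite A_1A_3 is not acute, so the smallest enclosing circle has A_1A_3 as diameter.
Centre = midpoint of A_1A_3 = (1, -5), r² = 340/4 = 85.
Diameter = 2r = 2√85 ≈ 18.439.

18.439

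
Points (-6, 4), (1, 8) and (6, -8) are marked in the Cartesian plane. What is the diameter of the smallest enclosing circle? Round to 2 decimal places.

Call the three points A, B, C in the order given.
Side lengths²: AB² = 65, AC² = 288, BC² = 281.
Since AC² = 288 < 281 + 65 = 346, the triangle is acute, so the smallest enclosing circle is the circumcircle.
Circumcentre = (29/22, -15/22), r² = 18265/242.
Diameter = 2r = 2√(18265/242) ≈ 17.38.

17.38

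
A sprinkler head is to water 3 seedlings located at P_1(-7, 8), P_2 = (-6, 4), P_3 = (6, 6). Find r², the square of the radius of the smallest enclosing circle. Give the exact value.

Side lengths²: P_1P_2² = 17, P_1P_3² = 173, P_2P_3² = 148.
Since P_1P_3² = 173 ≥ 148 + 17 = 165, the angle opposite P_1P_3 is not acute, so the smallest enclosing circle has P_1P_3 as diameter.
Centre = midpoint of P_1P_3 = (-0.5, 7), r² = 173/4 = 43.25.

43.25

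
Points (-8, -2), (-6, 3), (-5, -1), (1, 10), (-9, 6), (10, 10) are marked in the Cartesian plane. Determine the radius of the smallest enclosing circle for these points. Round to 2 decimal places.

By Welzl's lemma the MEC is supported by two points (diametrically opposite) or three points (on a circumcircle).
The farthest pair is (-8, -2)–(10, 10) with squared distance 468. The circle on this segment as diameter has centre (1, 4) and r² = 468/4 = 117.
Check (-6, 3): distance² to centre = 50 ≤ 117, so it lies inside.
All remaining points lie in this disk, and no smaller disk contains both endpoints, so this is the minimum enclosing circle.
r = √117 ≈ 10.82.

10.82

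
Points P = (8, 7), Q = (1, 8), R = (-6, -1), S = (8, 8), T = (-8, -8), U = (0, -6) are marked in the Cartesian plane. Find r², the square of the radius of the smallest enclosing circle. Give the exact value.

128

A smallest enclosing disk is always determined by at most three of the input points on its boundary.
The farthest pair is S–T with squared distance 512. The circle on this segment as diameter has centre (0, 0) and r² = 512/4 = 128.
Check P: distance² to centre = 113 ≤ 128, so it lies inside.
All remaining points lie in this disk, and no smaller disk contains both endpoints, so this is the minimum enclosing circle.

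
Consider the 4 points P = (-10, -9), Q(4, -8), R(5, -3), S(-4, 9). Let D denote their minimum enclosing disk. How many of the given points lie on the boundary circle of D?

3

The minimum enclosing circle of a finite set is fixed by two of the points (as a diameter) or three (as a circumcircle).
The minimum enclosing circle is determined by three boundary points: P, Q, S.
Their circumcentre is (-289/82, -95/82) with r² = 347705/3362.
The farthest remaining point R is at distance² 255701/3362 ≤ 347705/3362.
The points at distance exactly r from the centre are P, Q, S — 3 points.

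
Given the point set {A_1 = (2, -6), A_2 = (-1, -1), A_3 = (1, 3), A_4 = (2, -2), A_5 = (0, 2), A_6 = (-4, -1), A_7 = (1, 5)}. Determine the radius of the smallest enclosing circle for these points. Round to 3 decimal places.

The minimum enclosing circle of a finite set is fixed by two of the points (as a diameter) or three (as a circumcircle).
The farthest pair is A_1–A_7 with squared distance 122. The circle on this segment as diameter has centre (1.5, -0.5) and r² = 122/4 = 30.5.
Check A_2: distance² to centre = 6.5 ≤ 30.5, so it lies inside.
All remaining points lie in this disk, and no smaller disk contains both endpoints, so this is the minimum enclosing circle.
r = √(30.5) ≈ 5.523.

5.523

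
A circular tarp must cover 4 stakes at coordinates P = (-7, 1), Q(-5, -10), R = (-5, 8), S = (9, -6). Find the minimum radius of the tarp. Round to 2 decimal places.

10.30

The minimum enclosing circle is determined by three boundary points: Q, R, S.
Their circumcentre is (0, -1) with r² = 106.
The farthest remaining point P is at distance² 53 ≤ 106.
r = √106 ≈ 10.30.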